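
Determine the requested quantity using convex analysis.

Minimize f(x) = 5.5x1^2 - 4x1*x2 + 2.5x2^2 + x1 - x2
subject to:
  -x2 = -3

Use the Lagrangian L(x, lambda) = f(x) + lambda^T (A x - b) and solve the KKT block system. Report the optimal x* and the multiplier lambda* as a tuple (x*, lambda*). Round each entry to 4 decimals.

Form the Lagrangian:
  L(x, lambda) = (1/2) x^T Q x + c^T x + lambda^T (A x - b)
Stationarity (grad_x L = 0): Q x + c + A^T lambda = 0.
Primal feasibility: A x = b.

This gives the KKT block system:
  [ Q   A^T ] [ x     ]   [-c ]
  [ A    0  ] [ lambda ] = [ b ]

Solving the linear system:
  x*      = (1, 3)
  lambda* = (10)
  f(x*)   = 14

x* = (1, 3), lambda* = (10)


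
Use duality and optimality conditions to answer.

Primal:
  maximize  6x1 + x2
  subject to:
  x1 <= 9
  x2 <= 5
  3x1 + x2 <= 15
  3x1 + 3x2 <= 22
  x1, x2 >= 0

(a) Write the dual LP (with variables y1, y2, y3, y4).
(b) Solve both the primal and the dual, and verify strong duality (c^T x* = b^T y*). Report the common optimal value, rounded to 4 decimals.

The standard primal-dual pair for 'max c^T x s.t. A x <= b, x >= 0' is:
  Dual:  min b^T y  s.t.  A^T y >= c,  y >= 0.

So the dual LP is:
  minimize  9y1 + 5y2 + 15y3 + 22y4
  subject to:
    y1 + 3y3 + 3y4 >= 6
    y2 + y3 + 3y4 >= 1
    y1, y2, y3, y4 >= 0

Solving the primal: x* = (5, 0).
  primal value c^T x* = 30.
Solving the dual: y* = (0, 0, 2, 0).
  dual value b^T y* = 30.
Strong duality: c^T x* = b^T y*. Confirmed.

30


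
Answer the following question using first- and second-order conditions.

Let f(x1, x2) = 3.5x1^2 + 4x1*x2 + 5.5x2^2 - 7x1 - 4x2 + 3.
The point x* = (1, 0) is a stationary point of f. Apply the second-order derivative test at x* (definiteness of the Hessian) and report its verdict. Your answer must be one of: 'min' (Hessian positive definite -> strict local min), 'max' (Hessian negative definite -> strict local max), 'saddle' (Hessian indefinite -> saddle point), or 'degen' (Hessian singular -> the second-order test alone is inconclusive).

Compute the Hessian H = grad^2 f:
  H = [[7, 4], [4, 11]]
Verify stationarity: grad f(x*) = H x* + g = (0, 0).
Eigenvalues of H: 4.5279, 13.4721.
Both eigenvalues > 0, so H is positive definite -> x* is a strict local min.

min


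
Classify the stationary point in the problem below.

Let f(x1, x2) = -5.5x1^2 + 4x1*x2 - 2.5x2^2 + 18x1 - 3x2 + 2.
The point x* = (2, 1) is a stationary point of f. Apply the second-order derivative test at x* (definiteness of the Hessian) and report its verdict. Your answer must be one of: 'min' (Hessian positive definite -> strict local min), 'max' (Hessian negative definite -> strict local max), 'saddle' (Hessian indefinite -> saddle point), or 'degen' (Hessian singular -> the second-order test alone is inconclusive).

Compute the Hessian H = grad^2 f:
  H = [[-11, 4], [4, -5]]
Verify stationarity: grad f(x*) = H x* + g = (0, 0).
Eigenvalues of H: -13, -3.
Both eigenvalues < 0, so H is negative definite -> x* is a strict local max.

max


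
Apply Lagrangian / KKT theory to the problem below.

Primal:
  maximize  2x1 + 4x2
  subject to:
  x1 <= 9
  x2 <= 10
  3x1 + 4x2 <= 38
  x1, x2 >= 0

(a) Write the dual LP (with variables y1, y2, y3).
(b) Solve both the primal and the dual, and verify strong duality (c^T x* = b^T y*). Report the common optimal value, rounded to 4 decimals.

The standard primal-dual pair for 'max c^T x s.t. A x <= b, x >= 0' is:
  Dual:  min b^T y  s.t.  A^T y >= c,  y >= 0.

So the dual LP is:
  minimize  9y1 + 10y2 + 38y3
  subject to:
    y1 + 3y3 >= 2
    y2 + 4y3 >= 4
    y1, y2, y3 >= 0

Solving the primal: x* = (0, 9.5).
  primal value c^T x* = 38.
Solving the dual: y* = (0, 0, 1).
  dual value b^T y* = 38.
Strong duality: c^T x* = b^T y*. Confirmed.

38


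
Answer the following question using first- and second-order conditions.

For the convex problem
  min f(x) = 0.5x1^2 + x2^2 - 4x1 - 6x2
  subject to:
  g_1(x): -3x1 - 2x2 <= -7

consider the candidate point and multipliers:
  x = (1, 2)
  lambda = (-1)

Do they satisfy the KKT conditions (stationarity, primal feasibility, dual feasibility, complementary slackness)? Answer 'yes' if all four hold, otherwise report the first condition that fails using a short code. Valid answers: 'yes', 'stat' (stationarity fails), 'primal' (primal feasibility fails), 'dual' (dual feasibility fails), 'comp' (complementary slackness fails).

Gradient of f: grad f(x) = Q x + c = (-3, -2)
Constraint values g_i(x) = a_i^T x - b_i:
  g_1((1, 2)) = 0
Stationarity residual: grad f(x) + sum_i lambda_i a_i = (0, 0)
  -> stationarity OK
Primal feasibility (all g_i <= 0): OK
Dual feasibility (all lambda_i >= 0): FAILS
Complementary slackness (lambda_i * g_i(x) = 0 for all i): OK

Verdict: the first failing condition is dual_feasibility -> dual.

dual


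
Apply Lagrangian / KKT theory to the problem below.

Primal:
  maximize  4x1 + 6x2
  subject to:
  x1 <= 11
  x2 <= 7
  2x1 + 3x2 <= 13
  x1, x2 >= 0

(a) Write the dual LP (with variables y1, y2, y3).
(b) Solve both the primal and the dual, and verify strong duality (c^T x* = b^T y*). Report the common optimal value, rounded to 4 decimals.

The standard primal-dual pair for 'max c^T x s.t. A x <= b, x >= 0' is:
  Dual:  min b^T y  s.t.  A^T y >= c,  y >= 0.

So the dual LP is:
  minimize  11y1 + 7y2 + 13y3
  subject to:
    y1 + 2y3 >= 4
    y2 + 3y3 >= 6
    y1, y2, y3 >= 0

Solving the primal: x* = (6.5, 0).
  primal value c^T x* = 26.
Solving the dual: y* = (0, 0, 2).
  dual value b^T y* = 26.
Strong duality: c^T x* = b^T y*. Confirmed.

26


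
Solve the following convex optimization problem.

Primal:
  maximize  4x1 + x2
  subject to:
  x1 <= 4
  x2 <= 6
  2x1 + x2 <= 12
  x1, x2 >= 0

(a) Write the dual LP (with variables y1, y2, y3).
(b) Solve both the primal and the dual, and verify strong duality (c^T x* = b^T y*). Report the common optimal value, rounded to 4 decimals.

The standard primal-dual pair for 'max c^T x s.t. A x <= b, x >= 0' is:
  Dual:  min b^T y  s.t.  A^T y >= c,  y >= 0.

So the dual LP is:
  minimize  4y1 + 6y2 + 12y3
  subject to:
    y1 + 2y3 >= 4
    y2 + y3 >= 1
    y1, y2, y3 >= 0

Solving the primal: x* = (4, 4).
  primal value c^T x* = 20.
Solving the dual: y* = (2, 0, 1).
  dual value b^T y* = 20.
Strong duality: c^T x* = b^T y*. Confirmed.

20


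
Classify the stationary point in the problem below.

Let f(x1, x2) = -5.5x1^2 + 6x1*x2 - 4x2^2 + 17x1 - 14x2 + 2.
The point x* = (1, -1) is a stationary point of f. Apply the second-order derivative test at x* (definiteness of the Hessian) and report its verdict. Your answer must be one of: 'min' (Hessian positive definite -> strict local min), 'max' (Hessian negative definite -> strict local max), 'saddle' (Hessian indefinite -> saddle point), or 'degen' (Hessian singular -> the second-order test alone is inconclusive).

Compute the Hessian H = grad^2 f:
  H = [[-11, 6], [6, -8]]
Verify stationarity: grad f(x*) = H x* + g = (0, 0).
Eigenvalues of H: -15.6847, -3.3153.
Both eigenvalues < 0, so H is negative definite -> x* is a strict local max.

max


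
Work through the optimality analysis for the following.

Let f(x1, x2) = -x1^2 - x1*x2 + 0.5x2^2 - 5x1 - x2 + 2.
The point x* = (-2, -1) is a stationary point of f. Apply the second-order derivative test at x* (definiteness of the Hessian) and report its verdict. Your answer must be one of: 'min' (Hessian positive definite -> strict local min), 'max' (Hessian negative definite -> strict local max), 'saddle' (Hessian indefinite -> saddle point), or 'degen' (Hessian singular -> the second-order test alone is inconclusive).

Compute the Hessian H = grad^2 f:
  H = [[-2, -1], [-1, 1]]
Verify stationarity: grad f(x*) = H x* + g = (0, 0).
Eigenvalues of H: -2.3028, 1.3028.
Eigenvalues have mixed signs, so H is indefinite -> x* is a saddle point.

saddle


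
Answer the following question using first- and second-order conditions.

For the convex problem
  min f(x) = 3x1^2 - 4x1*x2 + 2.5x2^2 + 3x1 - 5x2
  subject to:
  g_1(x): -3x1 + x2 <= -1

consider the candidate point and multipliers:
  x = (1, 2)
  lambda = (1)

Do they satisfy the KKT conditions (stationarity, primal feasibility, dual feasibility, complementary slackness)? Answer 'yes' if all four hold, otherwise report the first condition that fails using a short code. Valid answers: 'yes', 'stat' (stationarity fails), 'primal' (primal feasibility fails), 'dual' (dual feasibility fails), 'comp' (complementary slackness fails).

Gradient of f: grad f(x) = Q x + c = (1, 1)
Constraint values g_i(x) = a_i^T x - b_i:
  g_1((1, 2)) = 0
Stationarity residual: grad f(x) + sum_i lambda_i a_i = (-2, 2)
  -> stationarity FAILS
Primal feasibility (all g_i <= 0): OK
Dual feasibility (all lambda_i >= 0): OK
Complementary slackness (lambda_i * g_i(x) = 0 for all i): OK

Verdict: the first failing condition is stationarity -> stat.

stat


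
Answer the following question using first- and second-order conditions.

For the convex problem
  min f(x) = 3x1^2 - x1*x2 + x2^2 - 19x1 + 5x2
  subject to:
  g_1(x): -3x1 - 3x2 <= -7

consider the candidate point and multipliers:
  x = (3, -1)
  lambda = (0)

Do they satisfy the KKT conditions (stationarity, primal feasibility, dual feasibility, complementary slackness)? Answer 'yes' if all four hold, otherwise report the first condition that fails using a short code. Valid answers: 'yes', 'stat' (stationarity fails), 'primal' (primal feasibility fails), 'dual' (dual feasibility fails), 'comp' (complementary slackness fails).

Gradient of f: grad f(x) = Q x + c = (0, 0)
Constraint values g_i(x) = a_i^T x - b_i:
  g_1((3, -1)) = 1
Stationarity residual: grad f(x) + sum_i lambda_i a_i = (0, 0)
  -> stationarity OK
Primal feasibility (all g_i <= 0): FAILS
Dual feasibility (all lambda_i >= 0): OK
Complementary slackness (lambda_i * g_i(x) = 0 for all i): OK

Verdict: the first failing condition is primal_feasibility -> primal.

primal


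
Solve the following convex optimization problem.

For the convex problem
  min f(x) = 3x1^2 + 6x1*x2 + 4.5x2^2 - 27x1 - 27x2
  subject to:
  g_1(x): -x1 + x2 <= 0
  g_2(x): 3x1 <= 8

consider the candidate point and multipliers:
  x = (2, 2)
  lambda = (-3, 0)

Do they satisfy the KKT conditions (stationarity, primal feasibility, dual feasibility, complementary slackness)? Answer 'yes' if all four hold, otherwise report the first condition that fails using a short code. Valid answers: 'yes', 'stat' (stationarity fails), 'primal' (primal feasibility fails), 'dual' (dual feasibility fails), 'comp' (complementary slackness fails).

Gradient of f: grad f(x) = Q x + c = (-3, 3)
Constraint values g_i(x) = a_i^T x - b_i:
  g_1((2, 2)) = 0
  g_2((2, 2)) = -2
Stationarity residual: grad f(x) + sum_i lambda_i a_i = (0, 0)
  -> stationarity OK
Primal feasibility (all g_i <= 0): OK
Dual feasibility (all lambda_i >= 0): FAILS
Complementary slackness (lambda_i * g_i(x) = 0 for all i): OK

Verdict: the first failing condition is dual_feasibility -> dual.

dual


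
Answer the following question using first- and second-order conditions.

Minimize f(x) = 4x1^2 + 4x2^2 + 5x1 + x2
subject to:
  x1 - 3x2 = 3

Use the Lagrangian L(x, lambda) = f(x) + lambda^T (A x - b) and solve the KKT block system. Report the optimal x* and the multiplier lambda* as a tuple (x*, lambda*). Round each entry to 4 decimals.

Form the Lagrangian:
  L(x, lambda) = (1/2) x^T Q x + c^T x + lambda^T (A x - b)
Stationarity (grad_x L = 0): Q x + c + A^T lambda = 0.
Primal feasibility: A x = b.

This gives the KKT block system:
  [ Q   A^T ] [ x     ]   [-c ]
  [ A    0  ] [ lambda ] = [ b ]

Solving the linear system:
  x*      = (-0.3, -1.1)
  lambda* = (-2.6)
  f(x*)   = 2.6

x* = (-0.3, -1.1), lambda* = (-2.6)


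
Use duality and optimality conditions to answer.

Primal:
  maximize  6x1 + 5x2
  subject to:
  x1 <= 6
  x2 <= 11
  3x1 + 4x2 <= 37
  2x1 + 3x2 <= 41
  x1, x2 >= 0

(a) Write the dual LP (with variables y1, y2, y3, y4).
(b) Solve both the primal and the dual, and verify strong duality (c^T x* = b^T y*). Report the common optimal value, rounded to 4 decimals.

The standard primal-dual pair for 'max c^T x s.t. A x <= b, x >= 0' is:
  Dual:  min b^T y  s.t.  A^T y >= c,  y >= 0.

So the dual LP is:
  minimize  6y1 + 11y2 + 37y3 + 41y4
  subject to:
    y1 + 3y3 + 2y4 >= 6
    y2 + 4y3 + 3y4 >= 5
    y1, y2, y3, y4 >= 0

Solving the primal: x* = (6, 4.75).
  primal value c^T x* = 59.75.
Solving the dual: y* = (2.25, 0, 1.25, 0).
  dual value b^T y* = 59.75.
Strong duality: c^T x* = b^T y*. Confirmed.

59.75


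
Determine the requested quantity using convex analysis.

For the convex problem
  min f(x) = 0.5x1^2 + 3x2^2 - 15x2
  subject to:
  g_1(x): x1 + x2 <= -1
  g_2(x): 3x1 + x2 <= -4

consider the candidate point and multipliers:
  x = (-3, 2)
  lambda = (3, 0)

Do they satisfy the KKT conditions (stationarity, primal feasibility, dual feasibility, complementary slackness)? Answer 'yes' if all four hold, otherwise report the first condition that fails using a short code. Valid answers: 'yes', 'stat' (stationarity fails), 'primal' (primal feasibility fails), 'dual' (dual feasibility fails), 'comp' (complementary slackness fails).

Gradient of f: grad f(x) = Q x + c = (-3, -3)
Constraint values g_i(x) = a_i^T x - b_i:
  g_1((-3, 2)) = 0
  g_2((-3, 2)) = -3
Stationarity residual: grad f(x) + sum_i lambda_i a_i = (0, 0)
  -> stationarity OK
Primal feasibility (all g_i <= 0): OK
Dual feasibility (all lambda_i >= 0): OK
Complementary slackness (lambda_i * g_i(x) = 0 for all i): OK

Verdict: yes, KKT holds.

yes


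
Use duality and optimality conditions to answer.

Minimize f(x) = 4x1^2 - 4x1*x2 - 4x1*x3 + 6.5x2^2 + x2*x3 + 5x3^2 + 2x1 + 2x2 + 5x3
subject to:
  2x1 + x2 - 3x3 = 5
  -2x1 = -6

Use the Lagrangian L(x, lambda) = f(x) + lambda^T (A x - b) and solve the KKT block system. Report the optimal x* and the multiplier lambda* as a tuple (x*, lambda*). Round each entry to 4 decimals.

Form the Lagrangian:
  L(x, lambda) = (1/2) x^T Q x + c^T x + lambda^T (A x - b)
Stationarity (grad_x L = 0): Q x + c + A^T lambda = 0.
Primal feasibility: A x = b.

This gives the KKT block system:
  [ Q   A^T ] [ x     ]   [-c ]
  [ A    0  ] [ lambda ] = [ b ]

Solving the linear system:
  x*      = (3, 0.7368, 0.5789)
  lambda* = (-0.1579, 10.2105)
  f(x*)   = 36.2105

x* = (3, 0.7368, 0.5789), lambda* = (-0.1579, 10.2105)


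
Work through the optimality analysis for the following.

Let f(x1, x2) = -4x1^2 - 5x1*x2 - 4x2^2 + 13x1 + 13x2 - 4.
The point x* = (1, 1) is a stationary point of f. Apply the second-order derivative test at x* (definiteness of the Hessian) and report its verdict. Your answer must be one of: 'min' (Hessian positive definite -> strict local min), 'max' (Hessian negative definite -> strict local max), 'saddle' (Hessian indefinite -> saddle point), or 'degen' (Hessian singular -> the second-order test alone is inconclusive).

Compute the Hessian H = grad^2 f:
  H = [[-8, -5], [-5, -8]]
Verify stationarity: grad f(x*) = H x* + g = (0, 0).
Eigenvalues of H: -13, -3.
Both eigenvalues < 0, so H is negative definite -> x* is a strict local max.

max


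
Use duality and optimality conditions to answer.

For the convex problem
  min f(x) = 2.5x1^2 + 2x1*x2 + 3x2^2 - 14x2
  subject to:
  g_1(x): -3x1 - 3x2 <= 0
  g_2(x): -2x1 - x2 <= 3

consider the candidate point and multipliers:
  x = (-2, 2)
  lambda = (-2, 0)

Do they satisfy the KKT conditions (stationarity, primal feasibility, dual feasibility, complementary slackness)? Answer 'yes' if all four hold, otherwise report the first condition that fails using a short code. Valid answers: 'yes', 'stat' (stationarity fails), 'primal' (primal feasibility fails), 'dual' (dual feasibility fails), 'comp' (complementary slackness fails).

Gradient of f: grad f(x) = Q x + c = (-6, -6)
Constraint values g_i(x) = a_i^T x - b_i:
  g_1((-2, 2)) = 0
  g_2((-2, 2)) = -1
Stationarity residual: grad f(x) + sum_i lambda_i a_i = (0, 0)
  -> stationarity OK
Primal feasibility (all g_i <= 0): OK
Dual feasibility (all lambda_i >= 0): FAILS
Complementary slackness (lambda_i * g_i(x) = 0 for all i): OK

Verdict: the first failing condition is dual_feasibility -> dual.

dual


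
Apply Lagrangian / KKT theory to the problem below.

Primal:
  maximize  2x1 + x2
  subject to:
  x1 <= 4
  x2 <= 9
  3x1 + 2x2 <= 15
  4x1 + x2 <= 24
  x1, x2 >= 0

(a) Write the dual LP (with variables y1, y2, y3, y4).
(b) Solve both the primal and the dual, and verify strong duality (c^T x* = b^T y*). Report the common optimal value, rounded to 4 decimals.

The standard primal-dual pair for 'max c^T x s.t. A x <= b, x >= 0' is:
  Dual:  min b^T y  s.t.  A^T y >= c,  y >= 0.

So the dual LP is:
  minimize  4y1 + 9y2 + 15y3 + 24y4
  subject to:
    y1 + 3y3 + 4y4 >= 2
    y2 + 2y3 + y4 >= 1
    y1, y2, y3, y4 >= 0

Solving the primal: x* = (4, 1.5).
  primal value c^T x* = 9.5.
Solving the dual: y* = (0.5, 0, 0.5, 0).
  dual value b^T y* = 9.5.
Strong duality: c^T x* = b^T y*. Confirmed.

9.5


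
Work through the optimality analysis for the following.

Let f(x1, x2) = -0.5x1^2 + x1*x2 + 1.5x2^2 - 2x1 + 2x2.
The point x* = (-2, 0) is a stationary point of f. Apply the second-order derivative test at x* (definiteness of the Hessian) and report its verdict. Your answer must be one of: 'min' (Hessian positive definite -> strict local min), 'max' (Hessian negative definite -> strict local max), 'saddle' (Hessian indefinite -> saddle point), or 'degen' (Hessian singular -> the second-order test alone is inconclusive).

Compute the Hessian H = grad^2 f:
  H = [[-1, 1], [1, 3]]
Verify stationarity: grad f(x*) = H x* + g = (0, 0).
Eigenvalues of H: -1.2361, 3.2361.
Eigenvalues have mixed signs, so H is indefinite -> x* is a saddle point.

saddle


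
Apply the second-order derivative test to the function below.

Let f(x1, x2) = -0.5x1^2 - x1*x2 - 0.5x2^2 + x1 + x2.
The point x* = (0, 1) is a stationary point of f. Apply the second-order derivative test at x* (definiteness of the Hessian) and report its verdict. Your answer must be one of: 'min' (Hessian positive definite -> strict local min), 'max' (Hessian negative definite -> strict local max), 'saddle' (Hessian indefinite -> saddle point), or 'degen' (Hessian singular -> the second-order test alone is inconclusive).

Compute the Hessian H = grad^2 f:
  H = [[-1, -1], [-1, -1]]
Verify stationarity: grad f(x*) = H x* + g = (0, 0).
Eigenvalues of H: -2, 0.
H has a zero eigenvalue (singular; negative semidefinite but not definite), so H is neither positive definite, negative definite, nor indefinite. The second-order test alone is inconclusive -> degen.
(Indeed, f is constant along the null direction of H through x*, so x* is not a strict local extremum.)

degen


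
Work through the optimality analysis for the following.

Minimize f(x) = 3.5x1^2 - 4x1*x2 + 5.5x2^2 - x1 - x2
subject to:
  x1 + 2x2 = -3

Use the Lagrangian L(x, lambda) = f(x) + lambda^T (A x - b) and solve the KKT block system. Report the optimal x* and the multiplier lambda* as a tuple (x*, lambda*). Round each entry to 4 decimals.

Form the Lagrangian:
  L(x, lambda) = (1/2) x^T Q x + c^T x + lambda^T (A x - b)
Stationarity (grad_x L = 0): Q x + c + A^T lambda = 0.
Primal feasibility: A x = b.

This gives the KKT block system:
  [ Q   A^T ] [ x     ]   [-c ]
  [ A    0  ] [ lambda ] = [ b ]

Solving the linear system:
  x*      = (-1, -1)
  lambda* = (4)
  f(x*)   = 7

x* = (-1, -1), lambda* = (4)


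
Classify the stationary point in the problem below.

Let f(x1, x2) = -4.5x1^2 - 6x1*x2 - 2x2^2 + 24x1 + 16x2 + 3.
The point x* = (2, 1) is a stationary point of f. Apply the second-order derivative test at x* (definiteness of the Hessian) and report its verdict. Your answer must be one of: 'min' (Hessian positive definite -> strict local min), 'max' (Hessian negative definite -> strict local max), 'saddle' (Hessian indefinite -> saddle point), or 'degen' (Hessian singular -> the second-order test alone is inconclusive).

Compute the Hessian H = grad^2 f:
  H = [[-9, -6], [-6, -4]]
Verify stationarity: grad f(x*) = H x* + g = (0, 0).
Eigenvalues of H: -13, 0.
H has a zero eigenvalue (singular; negative semidefinite but not definite), so H is neither positive definite, negative definite, nor indefinite. The second-order test alone is inconclusive -> degen.
(Indeed, f is constant along the null direction of H through x*, so x* is not a strict local extremum.)

degen


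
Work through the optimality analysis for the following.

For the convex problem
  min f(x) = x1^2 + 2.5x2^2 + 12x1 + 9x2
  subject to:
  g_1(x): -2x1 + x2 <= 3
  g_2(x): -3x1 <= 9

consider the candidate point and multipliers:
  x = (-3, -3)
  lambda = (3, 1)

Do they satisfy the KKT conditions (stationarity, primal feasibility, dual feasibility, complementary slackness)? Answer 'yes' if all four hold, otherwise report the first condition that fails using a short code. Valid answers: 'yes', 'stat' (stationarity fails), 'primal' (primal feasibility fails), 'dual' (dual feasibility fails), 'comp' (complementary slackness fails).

Gradient of f: grad f(x) = Q x + c = (6, -6)
Constraint values g_i(x) = a_i^T x - b_i:
  g_1((-3, -3)) = 0
  g_2((-3, -3)) = 0
Stationarity residual: grad f(x) + sum_i lambda_i a_i = (-3, -3)
  -> stationarity FAILS
Primal feasibility (all g_i <= 0): OK
Dual feasibility (all lambda_i >= 0): OK
Complementary slackness (lambda_i * g_i(x) = 0 for all i): OK

Verdict: the first failing condition is stationarity -> stat.

stat


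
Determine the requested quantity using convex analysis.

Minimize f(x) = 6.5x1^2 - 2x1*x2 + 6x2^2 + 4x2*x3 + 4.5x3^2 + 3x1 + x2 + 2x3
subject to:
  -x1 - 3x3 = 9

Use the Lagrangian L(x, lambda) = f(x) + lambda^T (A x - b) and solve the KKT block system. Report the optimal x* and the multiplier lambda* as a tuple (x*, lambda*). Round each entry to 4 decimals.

Form the Lagrangian:
  L(x, lambda) = (1/2) x^T Q x + c^T x + lambda^T (A x - b)
Stationarity (grad_x L = 0): Q x + c + A^T lambda = 0.
Primal feasibility: A x = b.

This gives the KKT block system:
  [ Q   A^T ] [ x     ]   [-c ]
  [ A    0  ] [ lambda ] = [ b ]

Solving the linear system:
  x*      = (-0.6331, 0.7408, -2.789)
  lambda* = (-6.7125)
  f(x*)   = 26.8378

x* = (-0.6331, 0.7408, -2.789), lambda* = (-6.7125)


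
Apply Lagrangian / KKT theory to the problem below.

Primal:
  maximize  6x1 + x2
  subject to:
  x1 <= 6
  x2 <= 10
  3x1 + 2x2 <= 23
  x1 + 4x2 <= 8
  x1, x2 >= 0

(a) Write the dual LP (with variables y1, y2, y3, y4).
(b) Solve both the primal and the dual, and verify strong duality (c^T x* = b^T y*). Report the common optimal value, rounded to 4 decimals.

The standard primal-dual pair for 'max c^T x s.t. A x <= b, x >= 0' is:
  Dual:  min b^T y  s.t.  A^T y >= c,  y >= 0.

So the dual LP is:
  minimize  6y1 + 10y2 + 23y3 + 8y4
  subject to:
    y1 + 3y3 + y4 >= 6
    y2 + 2y3 + 4y4 >= 1
    y1, y2, y3, y4 >= 0

Solving the primal: x* = (6, 0.5).
  primal value c^T x* = 36.5.
Solving the dual: y* = (5.75, 0, 0, 0.25).
  dual value b^T y* = 36.5.
Strong duality: c^T x* = b^T y*. Confirmed.

36.5


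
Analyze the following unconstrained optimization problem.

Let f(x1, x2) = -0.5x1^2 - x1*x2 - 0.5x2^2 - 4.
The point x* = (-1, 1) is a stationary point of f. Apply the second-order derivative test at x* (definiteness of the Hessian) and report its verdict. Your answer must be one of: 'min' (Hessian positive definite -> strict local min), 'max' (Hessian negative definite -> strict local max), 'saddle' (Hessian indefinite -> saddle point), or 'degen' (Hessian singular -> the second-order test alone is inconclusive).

Compute the Hessian H = grad^2 f:
  H = [[-1, -1], [-1, -1]]
Verify stationarity: grad f(x*) = H x* + g = (0, 0).
Eigenvalues of H: -2, 0.
H has a zero eigenvalue (singular; negative semidefinite but not definite), so H is neither positive definite, negative definite, nor indefinite. The second-order test alone is inconclusive -> degen.
(Indeed, f is constant along the null direction of H through x*, so x* is not a strict local extremum.)

degen


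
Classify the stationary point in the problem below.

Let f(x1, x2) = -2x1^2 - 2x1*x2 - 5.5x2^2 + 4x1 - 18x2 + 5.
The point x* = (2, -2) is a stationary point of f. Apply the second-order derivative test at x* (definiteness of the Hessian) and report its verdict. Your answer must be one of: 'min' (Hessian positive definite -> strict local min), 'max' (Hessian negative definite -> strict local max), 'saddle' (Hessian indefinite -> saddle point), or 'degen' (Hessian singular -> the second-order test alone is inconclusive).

Compute the Hessian H = grad^2 f:
  H = [[-4, -2], [-2, -11]]
Verify stationarity: grad f(x*) = H x* + g = (0, 0).
Eigenvalues of H: -11.5311, -3.4689.
Both eigenvalues < 0, so H is negative definite -> x* is a strict local max.

max


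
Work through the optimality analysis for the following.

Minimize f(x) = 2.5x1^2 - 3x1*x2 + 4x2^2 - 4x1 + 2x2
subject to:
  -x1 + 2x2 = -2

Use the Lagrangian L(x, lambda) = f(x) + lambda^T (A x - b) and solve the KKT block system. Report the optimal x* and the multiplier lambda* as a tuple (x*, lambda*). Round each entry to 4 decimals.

Form the Lagrangian:
  L(x, lambda) = (1/2) x^T Q x + c^T x + lambda^T (A x - b)
Stationarity (grad_x L = 0): Q x + c + A^T lambda = 0.
Primal feasibility: A x = b.

This gives the KKT block system:
  [ Q   A^T ] [ x     ]   [-c ]
  [ A    0  ] [ lambda ] = [ b ]

Solving the linear system:
  x*      = (1, -0.5)
  lambda* = (2.5)
  f(x*)   = 0

x* = (1, -0.5), lambda* = (2.5)


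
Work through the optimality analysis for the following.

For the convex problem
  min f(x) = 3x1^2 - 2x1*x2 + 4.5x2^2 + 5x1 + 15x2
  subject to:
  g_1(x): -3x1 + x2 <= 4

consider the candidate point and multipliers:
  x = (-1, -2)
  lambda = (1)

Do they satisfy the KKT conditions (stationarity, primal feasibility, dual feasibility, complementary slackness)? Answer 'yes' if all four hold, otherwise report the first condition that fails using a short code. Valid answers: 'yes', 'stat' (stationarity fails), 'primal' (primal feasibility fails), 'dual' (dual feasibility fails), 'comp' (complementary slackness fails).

Gradient of f: grad f(x) = Q x + c = (3, -1)
Constraint values g_i(x) = a_i^T x - b_i:
  g_1((-1, -2)) = -3
Stationarity residual: grad f(x) + sum_i lambda_i a_i = (0, 0)
  -> stationarity OK
Primal feasibility (all g_i <= 0): OK
Dual feasibility (all lambda_i >= 0): OK
Complementary slackness (lambda_i * g_i(x) = 0 for all i): FAILS

Verdict: the first failing condition is complementary_slackness -> comp.

comp


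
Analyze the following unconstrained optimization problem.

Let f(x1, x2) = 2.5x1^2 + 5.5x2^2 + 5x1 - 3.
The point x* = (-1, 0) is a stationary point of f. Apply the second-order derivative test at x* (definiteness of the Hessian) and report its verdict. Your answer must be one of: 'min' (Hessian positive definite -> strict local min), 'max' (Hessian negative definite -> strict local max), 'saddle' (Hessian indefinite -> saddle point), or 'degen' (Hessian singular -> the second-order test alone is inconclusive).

Compute the Hessian H = grad^2 f:
  H = [[5, 0], [0, 11]]
Verify stationarity: grad f(x*) = H x* + g = (0, 0).
Eigenvalues of H: 5, 11.
Both eigenvalues > 0, so H is positive definite -> x* is a strict local min.

min


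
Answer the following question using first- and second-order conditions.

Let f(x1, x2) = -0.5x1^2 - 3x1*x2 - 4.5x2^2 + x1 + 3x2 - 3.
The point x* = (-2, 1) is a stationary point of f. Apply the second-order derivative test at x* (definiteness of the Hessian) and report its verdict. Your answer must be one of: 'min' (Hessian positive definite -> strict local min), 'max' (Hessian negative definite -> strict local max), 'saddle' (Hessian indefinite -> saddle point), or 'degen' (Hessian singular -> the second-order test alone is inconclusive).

Compute the Hessian H = grad^2 f:
  H = [[-1, -3], [-3, -9]]
Verify stationarity: grad f(x*) = H x* + g = (0, 0).
Eigenvalues of H: -10, 0.
H has a zero eigenvalue (singular; negative semidefinite but not definite), so H is neither positive definite, negative definite, nor indefinite. The second-order test alone is inconclusive -> degen.
(Indeed, f is constant along the null direction of H through x*, so x* is not a strict local extremum.)

degen


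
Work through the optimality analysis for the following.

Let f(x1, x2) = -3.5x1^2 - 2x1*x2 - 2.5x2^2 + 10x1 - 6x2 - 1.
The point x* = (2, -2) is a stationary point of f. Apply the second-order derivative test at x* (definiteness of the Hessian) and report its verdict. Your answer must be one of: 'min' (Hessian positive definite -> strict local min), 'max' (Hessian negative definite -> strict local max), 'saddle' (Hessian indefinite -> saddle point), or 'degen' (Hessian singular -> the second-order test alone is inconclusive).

Compute the Hessian H = grad^2 f:
  H = [[-7, -2], [-2, -5]]
Verify stationarity: grad f(x*) = H x* + g = (0, 0).
Eigenvalues of H: -8.2361, -3.7639.
Both eigenvalues < 0, so H is negative definite -> x* is a strict local max.

max


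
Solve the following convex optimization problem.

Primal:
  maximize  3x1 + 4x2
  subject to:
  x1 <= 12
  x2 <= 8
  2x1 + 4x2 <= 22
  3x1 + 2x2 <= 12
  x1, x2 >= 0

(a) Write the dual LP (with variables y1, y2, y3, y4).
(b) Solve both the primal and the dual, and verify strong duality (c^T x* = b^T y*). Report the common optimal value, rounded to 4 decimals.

The standard primal-dual pair for 'max c^T x s.t. A x <= b, x >= 0' is:
  Dual:  min b^T y  s.t.  A^T y >= c,  y >= 0.

So the dual LP is:
  minimize  12y1 + 8y2 + 22y3 + 12y4
  subject to:
    y1 + 2y3 + 3y4 >= 3
    y2 + 4y3 + 2y4 >= 4
    y1, y2, y3, y4 >= 0

Solving the primal: x* = (0.5, 5.25).
  primal value c^T x* = 22.5.
Solving the dual: y* = (0, 0, 0.75, 0.5).
  dual value b^T y* = 22.5.
Strong duality: c^T x* = b^T y*. Confirmed.

22.5


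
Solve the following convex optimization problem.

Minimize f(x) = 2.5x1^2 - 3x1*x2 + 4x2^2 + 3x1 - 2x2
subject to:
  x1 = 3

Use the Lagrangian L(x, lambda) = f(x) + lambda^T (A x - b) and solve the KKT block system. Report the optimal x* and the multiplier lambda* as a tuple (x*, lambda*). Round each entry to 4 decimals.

Form the Lagrangian:
  L(x, lambda) = (1/2) x^T Q x + c^T x + lambda^T (A x - b)
Stationarity (grad_x L = 0): Q x + c + A^T lambda = 0.
Primal feasibility: A x = b.

This gives the KKT block system:
  [ Q   A^T ] [ x     ]   [-c ]
  [ A    0  ] [ lambda ] = [ b ]

Solving the linear system:
  x*      = (3, 1.375)
  lambda* = (-13.875)
  f(x*)   = 23.9375

x* = (3, 1.375), lambda* = (-13.875)


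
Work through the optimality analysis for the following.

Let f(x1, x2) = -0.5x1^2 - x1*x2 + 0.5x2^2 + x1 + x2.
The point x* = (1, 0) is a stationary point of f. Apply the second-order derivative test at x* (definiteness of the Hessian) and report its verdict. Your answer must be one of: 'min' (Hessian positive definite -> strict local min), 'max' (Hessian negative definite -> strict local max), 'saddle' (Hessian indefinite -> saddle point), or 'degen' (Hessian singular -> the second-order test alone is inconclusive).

Compute the Hessian H = grad^2 f:
  H = [[-1, -1], [-1, 1]]
Verify stationarity: grad f(x*) = H x* + g = (0, 0).
Eigenvalues of H: -1.4142, 1.4142.
Eigenvalues have mixed signs, so H is indefinite -> x* is a saddle point.

saddle


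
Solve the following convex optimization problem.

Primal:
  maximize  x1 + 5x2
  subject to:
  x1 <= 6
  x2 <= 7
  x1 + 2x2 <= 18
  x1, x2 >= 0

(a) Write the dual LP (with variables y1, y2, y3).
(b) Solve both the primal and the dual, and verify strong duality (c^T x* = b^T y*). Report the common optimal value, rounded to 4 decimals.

The standard primal-dual pair for 'max c^T x s.t. A x <= b, x >= 0' is:
  Dual:  min b^T y  s.t.  A^T y >= c,  y >= 0.

So the dual LP is:
  minimize  6y1 + 7y2 + 18y3
  subject to:
    y1 + y3 >= 1
    y2 + 2y3 >= 5
    y1, y2, y3 >= 0

Solving the primal: x* = (4, 7).
  primal value c^T x* = 39.
Solving the dual: y* = (0, 3, 1).
  dual value b^T y* = 39.
Strong duality: c^T x* = b^T y*. Confirmed.

39


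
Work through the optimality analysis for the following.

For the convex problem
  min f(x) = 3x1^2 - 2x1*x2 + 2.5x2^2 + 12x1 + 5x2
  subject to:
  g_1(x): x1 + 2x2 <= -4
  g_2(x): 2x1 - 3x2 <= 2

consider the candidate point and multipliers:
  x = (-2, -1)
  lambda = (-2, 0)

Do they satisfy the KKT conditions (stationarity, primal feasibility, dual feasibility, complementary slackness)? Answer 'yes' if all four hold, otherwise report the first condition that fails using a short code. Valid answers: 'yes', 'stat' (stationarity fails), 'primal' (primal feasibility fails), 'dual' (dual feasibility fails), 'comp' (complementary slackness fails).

Gradient of f: grad f(x) = Q x + c = (2, 4)
Constraint values g_i(x) = a_i^T x - b_i:
  g_1((-2, -1)) = 0
  g_2((-2, -1)) = -3
Stationarity residual: grad f(x) + sum_i lambda_i a_i = (0, 0)
  -> stationarity OK
Primal feasibility (all g_i <= 0): OK
Dual feasibility (all lambda_i >= 0): FAILS
Complementary slackness (lambda_i * g_i(x) = 0 for all i): OK

Verdict: the first failing condition is dual_feasibility -> dual.

dual


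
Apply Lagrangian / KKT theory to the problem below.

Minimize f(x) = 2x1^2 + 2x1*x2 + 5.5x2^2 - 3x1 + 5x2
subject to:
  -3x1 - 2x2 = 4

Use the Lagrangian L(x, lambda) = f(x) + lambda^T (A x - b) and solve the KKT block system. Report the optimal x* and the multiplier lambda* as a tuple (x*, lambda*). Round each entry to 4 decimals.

Form the Lagrangian:
  L(x, lambda) = (1/2) x^T Q x + c^T x + lambda^T (A x - b)
Stationarity (grad_x L = 0): Q x + c + A^T lambda = 0.
Primal feasibility: A x = b.

This gives the KKT block system:
  [ Q   A^T ] [ x     ]   [-c ]
  [ A    0  ] [ lambda ] = [ b ]

Solving the linear system:
  x*      = (-0.8132, -0.7802)
  lambda* = (-2.6044)
  f(x*)   = 4.478

x* = (-0.8132, -0.7802), lambda* = (-2.6044)


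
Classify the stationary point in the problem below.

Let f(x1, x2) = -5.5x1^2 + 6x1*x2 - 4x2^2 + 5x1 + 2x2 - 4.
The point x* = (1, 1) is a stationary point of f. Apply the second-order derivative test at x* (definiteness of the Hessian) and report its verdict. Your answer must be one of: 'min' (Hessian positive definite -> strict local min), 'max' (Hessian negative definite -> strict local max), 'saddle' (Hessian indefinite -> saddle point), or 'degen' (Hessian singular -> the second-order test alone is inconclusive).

Compute the Hessian H = grad^2 f:
  H = [[-11, 6], [6, -8]]
Verify stationarity: grad f(x*) = H x* + g = (0, 0).
Eigenvalues of H: -15.6847, -3.3153.
Both eigenvalues < 0, so H is negative definite -> x* is a strict local max.

max


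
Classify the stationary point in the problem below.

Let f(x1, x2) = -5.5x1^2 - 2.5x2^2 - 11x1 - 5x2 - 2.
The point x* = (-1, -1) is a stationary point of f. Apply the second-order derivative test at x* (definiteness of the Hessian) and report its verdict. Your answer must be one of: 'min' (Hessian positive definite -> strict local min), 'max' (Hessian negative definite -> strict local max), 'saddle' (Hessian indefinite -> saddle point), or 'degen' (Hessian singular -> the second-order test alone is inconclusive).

Compute the Hessian H = grad^2 f:
  H = [[-11, 0], [0, -5]]
Verify stationarity: grad f(x*) = H x* + g = (0, 0).
Eigenvalues of H: -11, -5.
Both eigenvalues < 0, so H is negative definite -> x* is a strict local max.

max


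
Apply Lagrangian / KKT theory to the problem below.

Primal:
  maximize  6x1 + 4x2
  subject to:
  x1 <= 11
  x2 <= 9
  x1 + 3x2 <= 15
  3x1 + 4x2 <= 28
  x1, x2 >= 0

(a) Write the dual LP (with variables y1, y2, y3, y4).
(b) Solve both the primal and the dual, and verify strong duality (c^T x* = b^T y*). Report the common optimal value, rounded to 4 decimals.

The standard primal-dual pair for 'max c^T x s.t. A x <= b, x >= 0' is:
  Dual:  min b^T y  s.t.  A^T y >= c,  y >= 0.

So the dual LP is:
  minimize  11y1 + 9y2 + 15y3 + 28y4
  subject to:
    y1 + y3 + 3y4 >= 6
    y2 + 3y3 + 4y4 >= 4
    y1, y2, y3, y4 >= 0

Solving the primal: x* = (9.3333, 0).
  primal value c^T x* = 56.
Solving the dual: y* = (0, 0, 0, 2).
  dual value b^T y* = 56.
Strong duality: c^T x* = b^T y*. Confirmed.

56


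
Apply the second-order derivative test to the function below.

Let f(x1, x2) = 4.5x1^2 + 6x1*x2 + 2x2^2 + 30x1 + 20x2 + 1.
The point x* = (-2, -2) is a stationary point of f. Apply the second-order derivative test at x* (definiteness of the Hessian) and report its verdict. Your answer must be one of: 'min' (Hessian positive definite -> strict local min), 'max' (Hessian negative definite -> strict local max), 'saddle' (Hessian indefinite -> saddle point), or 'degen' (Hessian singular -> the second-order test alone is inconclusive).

Compute the Hessian H = grad^2 f:
  H = [[9, 6], [6, 4]]
Verify stationarity: grad f(x*) = H x* + g = (0, 0).
Eigenvalues of H: 0, 13.
H has a zero eigenvalue (singular; positive semidefinite but not definite), so H is neither positive definite, negative definite, nor indefinite. The second-order test alone is inconclusive -> degen.
(Indeed, f is constant along the null direction of H through x*, so x* is not a strict local extremum.)

degen


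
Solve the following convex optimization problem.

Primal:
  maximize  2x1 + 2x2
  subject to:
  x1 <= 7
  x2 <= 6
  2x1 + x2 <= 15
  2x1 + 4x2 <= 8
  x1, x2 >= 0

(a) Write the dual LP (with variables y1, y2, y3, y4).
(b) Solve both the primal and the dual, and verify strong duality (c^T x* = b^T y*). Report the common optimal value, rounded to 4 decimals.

The standard primal-dual pair for 'max c^T x s.t. A x <= b, x >= 0' is:
  Dual:  min b^T y  s.t.  A^T y >= c,  y >= 0.

So the dual LP is:
  minimize  7y1 + 6y2 + 15y3 + 8y4
  subject to:
    y1 + 2y3 + 2y4 >= 2
    y2 + y3 + 4y4 >= 2
    y1, y2, y3, y4 >= 0

Solving the primal: x* = (4, 0).
  primal value c^T x* = 8.
Solving the dual: y* = (0, 0, 0, 1).
  dual value b^T y* = 8.
Strong duality: c^T x* = b^T y*. Confirmed.

8


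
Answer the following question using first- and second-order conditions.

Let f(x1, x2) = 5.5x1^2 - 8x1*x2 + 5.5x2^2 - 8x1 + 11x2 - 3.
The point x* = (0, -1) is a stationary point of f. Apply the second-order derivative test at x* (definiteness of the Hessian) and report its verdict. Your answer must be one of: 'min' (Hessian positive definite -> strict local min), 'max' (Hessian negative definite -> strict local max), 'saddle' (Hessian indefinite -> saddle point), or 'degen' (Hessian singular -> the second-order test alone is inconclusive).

Compute the Hessian H = grad^2 f:
  H = [[11, -8], [-8, 11]]
Verify stationarity: grad f(x*) = H x* + g = (0, 0).
Eigenvalues of H: 3, 19.
Both eigenvalues > 0, so H is positive definite -> x* is a strict local min.

min


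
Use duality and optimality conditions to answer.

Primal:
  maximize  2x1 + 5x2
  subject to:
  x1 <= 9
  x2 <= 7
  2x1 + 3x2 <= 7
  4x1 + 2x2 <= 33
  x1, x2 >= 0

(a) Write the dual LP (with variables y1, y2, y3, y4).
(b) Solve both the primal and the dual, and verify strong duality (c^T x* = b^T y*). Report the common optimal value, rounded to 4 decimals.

The standard primal-dual pair for 'max c^T x s.t. A x <= b, x >= 0' is:
  Dual:  min b^T y  s.t.  A^T y >= c,  y >= 0.

So the dual LP is:
  minimize  9y1 + 7y2 + 7y3 + 33y4
  subject to:
    y1 + 2y3 + 4y4 >= 2
    y2 + 3y3 + 2y4 >= 5
    y1, y2, y3, y4 >= 0

Solving the primal: x* = (0, 2.3333).
  primal value c^T x* = 11.6667.
Solving the dual: y* = (0, 0, 1.6667, 0).
  dual value b^T y* = 11.6667.
Strong duality: c^T x* = b^T y*. Confirmed.

11.6667


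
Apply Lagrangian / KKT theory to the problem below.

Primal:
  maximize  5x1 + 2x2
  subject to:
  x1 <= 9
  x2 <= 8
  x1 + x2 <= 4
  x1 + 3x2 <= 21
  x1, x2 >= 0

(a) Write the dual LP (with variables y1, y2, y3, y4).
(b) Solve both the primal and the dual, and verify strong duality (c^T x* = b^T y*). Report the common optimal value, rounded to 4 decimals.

The standard primal-dual pair for 'max c^T x s.t. A x <= b, x >= 0' is:
  Dual:  min b^T y  s.t.  A^T y >= c,  y >= 0.

So the dual LP is:
  minimize  9y1 + 8y2 + 4y3 + 21y4
  subject to:
    y1 + y3 + y4 >= 5
    y2 + y3 + 3y4 >= 2
    y1, y2, y3, y4 >= 0

Solving the primal: x* = (4, 0).
  primal value c^T x* = 20.
Solving the dual: y* = (0, 0, 5, 0).
  dual value b^T y* = 20.
Strong duality: c^T x* = b^T y*. Confirmed.

20
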